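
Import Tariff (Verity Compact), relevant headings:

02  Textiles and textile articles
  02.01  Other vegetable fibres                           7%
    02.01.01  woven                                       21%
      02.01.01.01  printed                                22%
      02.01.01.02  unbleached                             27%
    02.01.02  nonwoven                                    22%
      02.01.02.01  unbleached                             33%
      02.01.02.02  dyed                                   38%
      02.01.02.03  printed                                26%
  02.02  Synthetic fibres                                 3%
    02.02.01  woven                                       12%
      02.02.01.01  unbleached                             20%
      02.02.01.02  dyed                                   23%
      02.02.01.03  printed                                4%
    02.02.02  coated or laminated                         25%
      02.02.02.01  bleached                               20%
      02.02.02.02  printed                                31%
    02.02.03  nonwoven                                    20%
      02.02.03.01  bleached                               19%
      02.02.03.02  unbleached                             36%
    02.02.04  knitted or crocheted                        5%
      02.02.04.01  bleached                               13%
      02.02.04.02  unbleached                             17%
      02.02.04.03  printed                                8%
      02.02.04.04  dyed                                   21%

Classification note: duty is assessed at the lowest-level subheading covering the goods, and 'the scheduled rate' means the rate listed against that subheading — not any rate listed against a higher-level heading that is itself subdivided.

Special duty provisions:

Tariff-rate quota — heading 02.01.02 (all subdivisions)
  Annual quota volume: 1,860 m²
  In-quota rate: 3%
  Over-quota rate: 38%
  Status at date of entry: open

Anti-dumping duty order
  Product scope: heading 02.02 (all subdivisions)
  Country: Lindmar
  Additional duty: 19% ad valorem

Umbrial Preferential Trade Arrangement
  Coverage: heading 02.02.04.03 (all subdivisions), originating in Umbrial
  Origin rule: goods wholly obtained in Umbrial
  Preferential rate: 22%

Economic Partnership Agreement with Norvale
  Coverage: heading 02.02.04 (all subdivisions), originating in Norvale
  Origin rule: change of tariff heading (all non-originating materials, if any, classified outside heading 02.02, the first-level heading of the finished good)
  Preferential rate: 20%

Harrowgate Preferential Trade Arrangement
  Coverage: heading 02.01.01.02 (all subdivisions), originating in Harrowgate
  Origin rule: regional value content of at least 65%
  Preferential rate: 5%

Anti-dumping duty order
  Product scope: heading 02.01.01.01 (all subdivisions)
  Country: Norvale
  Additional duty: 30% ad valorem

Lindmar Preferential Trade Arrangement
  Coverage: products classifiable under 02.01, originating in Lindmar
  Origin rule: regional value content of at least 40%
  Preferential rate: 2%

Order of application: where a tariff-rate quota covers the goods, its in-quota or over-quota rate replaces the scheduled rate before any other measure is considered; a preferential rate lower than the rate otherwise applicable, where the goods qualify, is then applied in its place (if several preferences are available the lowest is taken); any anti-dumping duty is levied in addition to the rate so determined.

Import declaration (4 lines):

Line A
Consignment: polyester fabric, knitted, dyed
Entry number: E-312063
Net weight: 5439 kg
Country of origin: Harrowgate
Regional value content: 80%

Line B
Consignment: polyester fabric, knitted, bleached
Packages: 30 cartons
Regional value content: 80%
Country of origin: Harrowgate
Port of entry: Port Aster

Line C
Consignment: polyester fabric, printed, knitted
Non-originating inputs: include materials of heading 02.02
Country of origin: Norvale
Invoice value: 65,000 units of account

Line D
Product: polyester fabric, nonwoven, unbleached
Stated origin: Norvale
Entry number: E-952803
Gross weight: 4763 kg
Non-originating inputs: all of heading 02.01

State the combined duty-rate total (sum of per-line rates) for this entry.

78%

Line A: polyester → 02.02; knitted → 02.02.04; dyed → 02.02.04.04. Scheduled 21%. Harrowgate agreement on 02.01.01.02: 02.02.04.04 not covered. → 21%.
Line B: polyester → 02.02; knitted → 02.02.04; bleached → 02.02.04.01. Scheduled 13%. Harrowgate agreement on 02.01.01.02: 02.02.04.01 not covered. → 13%.
Line C: polyester → 02.02; knitted → 02.02.04; printed → 02.02.04.03. Scheduled 8%. Norvale agreement on 02.02.04: CTH not met. → 8%.
Line D: polyester → 02.02; nonwoven → 02.02.03; unbleached → 02.02.03.02. Scheduled 36%. Norvale agreement on 02.02.04: 02.02.03.02 not covered. → 36%.
Sum: 21% + 13% + 8% + 36% = 78%.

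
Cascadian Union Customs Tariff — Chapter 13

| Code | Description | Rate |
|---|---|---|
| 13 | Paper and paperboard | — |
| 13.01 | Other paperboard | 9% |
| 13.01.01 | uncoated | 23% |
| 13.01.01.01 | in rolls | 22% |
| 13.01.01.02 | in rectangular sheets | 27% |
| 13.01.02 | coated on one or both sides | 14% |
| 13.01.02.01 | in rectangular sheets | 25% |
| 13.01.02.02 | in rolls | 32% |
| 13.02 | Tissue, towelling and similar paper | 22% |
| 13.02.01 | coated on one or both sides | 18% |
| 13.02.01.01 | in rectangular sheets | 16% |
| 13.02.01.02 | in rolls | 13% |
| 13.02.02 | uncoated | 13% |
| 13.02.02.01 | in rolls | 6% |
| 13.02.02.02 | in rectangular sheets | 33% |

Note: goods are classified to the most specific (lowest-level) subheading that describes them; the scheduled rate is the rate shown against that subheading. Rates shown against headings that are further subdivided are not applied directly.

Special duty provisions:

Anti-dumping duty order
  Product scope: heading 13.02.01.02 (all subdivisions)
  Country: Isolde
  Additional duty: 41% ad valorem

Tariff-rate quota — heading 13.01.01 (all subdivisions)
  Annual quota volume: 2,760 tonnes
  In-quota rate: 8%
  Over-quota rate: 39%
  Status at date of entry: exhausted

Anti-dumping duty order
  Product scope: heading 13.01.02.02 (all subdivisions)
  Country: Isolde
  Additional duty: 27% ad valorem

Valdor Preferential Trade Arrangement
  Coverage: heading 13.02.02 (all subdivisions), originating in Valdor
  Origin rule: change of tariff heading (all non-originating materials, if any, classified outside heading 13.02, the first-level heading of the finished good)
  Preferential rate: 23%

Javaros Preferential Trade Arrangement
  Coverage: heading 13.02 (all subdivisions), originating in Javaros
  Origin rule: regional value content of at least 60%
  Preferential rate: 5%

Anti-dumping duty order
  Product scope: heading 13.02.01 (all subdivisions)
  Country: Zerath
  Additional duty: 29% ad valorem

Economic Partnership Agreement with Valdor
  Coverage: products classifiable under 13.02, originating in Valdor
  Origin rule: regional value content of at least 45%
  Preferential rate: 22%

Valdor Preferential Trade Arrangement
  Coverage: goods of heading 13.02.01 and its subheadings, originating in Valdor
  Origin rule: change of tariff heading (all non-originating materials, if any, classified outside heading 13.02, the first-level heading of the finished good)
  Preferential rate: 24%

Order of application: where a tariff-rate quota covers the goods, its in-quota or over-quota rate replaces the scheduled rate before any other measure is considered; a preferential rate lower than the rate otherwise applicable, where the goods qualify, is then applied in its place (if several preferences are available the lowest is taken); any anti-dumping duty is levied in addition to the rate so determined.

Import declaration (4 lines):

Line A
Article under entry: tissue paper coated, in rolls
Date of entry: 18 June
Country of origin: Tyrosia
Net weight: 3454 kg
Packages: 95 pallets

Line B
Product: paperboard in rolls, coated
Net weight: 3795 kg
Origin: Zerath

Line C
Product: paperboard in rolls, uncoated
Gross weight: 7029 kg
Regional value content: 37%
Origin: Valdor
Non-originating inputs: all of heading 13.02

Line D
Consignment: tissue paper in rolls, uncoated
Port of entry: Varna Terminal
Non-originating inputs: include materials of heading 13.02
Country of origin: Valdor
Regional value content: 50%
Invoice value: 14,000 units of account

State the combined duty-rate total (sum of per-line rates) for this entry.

90%

Line A: tissue paper → 13.02; coated → 13.02.01; in rolls → 13.02.01.02. Scheduled 13%. No special measure applies. → 13%.
Line B: paperboard → 13.01; coated → 13.01.02; in rolls → 13.01.02.02. Scheduled 32%. No special measure applies. → 32%.
Line C: paperboard → 13.01; uncoated → 13.01.01; in rolls → 13.01.01.01. Scheduled 22%. quota on 13.01.01 exhausted → over-quota 39%; Valdor agreement on 13.02.02: 13.01.01.01 not covered; Valdor agreement on 13.02: 13.01.01.01 not covered; Valdor agreement on 13.02.01: 13.01.01.01 not covered. → 39%.
Line D: tissue paper → 13.02; uncoated → 13.02.02; in rolls → 13.02.02.01. Scheduled 6%. Valdor agreement on 13.02.02: CTH not met; Valdor agreement on 13.02: RVC ≥ 45% → 22% available; Valdor agreement on 13.02.01: 13.02.02.01 not covered; preference 22% not lower than 6% → no reduction. → 6%.
Sum: 13% + 32% + 39% + 6% = 90%.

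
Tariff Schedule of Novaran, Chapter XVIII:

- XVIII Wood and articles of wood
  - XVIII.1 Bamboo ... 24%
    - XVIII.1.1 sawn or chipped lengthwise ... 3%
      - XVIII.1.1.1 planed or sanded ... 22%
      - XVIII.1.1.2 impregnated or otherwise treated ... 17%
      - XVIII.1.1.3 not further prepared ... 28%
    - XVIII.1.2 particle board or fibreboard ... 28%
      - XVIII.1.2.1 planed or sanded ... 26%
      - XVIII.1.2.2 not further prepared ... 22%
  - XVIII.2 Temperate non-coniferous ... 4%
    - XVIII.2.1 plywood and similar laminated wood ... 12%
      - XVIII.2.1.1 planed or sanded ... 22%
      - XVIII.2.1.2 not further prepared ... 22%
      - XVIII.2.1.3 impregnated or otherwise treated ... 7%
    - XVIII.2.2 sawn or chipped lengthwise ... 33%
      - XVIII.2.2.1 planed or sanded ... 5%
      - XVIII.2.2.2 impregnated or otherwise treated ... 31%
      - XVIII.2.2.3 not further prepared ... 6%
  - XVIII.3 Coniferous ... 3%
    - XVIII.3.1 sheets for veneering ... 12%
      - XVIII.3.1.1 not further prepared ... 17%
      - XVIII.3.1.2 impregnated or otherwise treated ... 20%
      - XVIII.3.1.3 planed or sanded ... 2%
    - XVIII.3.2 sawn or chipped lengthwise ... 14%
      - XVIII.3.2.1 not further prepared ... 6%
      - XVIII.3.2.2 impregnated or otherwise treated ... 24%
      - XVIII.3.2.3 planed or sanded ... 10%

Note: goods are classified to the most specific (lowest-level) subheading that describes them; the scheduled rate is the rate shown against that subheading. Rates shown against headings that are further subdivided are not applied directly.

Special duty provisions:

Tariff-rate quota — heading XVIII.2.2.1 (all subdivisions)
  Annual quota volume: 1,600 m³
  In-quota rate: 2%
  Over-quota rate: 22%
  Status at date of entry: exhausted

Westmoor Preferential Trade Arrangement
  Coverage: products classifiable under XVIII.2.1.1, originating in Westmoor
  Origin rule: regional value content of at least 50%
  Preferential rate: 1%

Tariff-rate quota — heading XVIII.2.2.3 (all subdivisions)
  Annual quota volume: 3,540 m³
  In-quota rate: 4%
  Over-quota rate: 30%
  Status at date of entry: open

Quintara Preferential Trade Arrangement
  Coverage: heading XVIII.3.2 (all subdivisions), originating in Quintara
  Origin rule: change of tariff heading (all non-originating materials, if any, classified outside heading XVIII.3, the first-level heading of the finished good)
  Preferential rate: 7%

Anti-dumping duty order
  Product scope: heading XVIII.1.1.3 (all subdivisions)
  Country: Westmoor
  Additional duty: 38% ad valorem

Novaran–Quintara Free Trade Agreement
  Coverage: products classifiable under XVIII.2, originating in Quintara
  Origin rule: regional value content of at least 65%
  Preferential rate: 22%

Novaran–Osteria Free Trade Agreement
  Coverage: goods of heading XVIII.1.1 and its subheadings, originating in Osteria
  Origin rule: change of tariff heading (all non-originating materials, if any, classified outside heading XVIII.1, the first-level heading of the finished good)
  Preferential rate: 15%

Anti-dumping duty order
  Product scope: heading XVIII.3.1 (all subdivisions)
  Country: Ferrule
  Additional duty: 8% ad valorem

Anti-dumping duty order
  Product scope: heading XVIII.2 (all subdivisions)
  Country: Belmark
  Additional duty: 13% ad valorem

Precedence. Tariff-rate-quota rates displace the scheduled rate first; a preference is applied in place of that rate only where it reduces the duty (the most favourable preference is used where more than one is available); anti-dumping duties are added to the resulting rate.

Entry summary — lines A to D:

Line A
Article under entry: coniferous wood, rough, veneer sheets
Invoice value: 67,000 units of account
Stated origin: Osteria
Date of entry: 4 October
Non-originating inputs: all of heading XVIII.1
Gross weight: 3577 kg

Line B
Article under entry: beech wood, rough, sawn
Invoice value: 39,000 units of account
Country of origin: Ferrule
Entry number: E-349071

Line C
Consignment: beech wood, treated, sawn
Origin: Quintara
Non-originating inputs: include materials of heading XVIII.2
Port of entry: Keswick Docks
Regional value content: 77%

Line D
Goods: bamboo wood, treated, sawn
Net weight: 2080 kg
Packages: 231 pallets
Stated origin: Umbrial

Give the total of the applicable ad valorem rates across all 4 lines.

Line A: coniferous → XVIII.3; veneer sheets → XVIII.3.1; rough → XVIII.3.1.1. Scheduled 17%. Osteria agreement on XVIII.1.1: XVIII.3.1.1 not covered. → 17%.
Line B: beech → XVIII.2; sawn → XVIII.2.2; rough → XVIII.2.2.3. Scheduled 6%. quota on XVIII.2.2.3 open → in-quota 4%. → 4%.
Line C: beech → XVIII.2; sawn → XVIII.2.2; treated → XVIII.2.2.2. Scheduled 31%. Quintara agreement on XVIII.3.2: XVIII.2.2.2 not covered; Quintara agreement on XVIII.2: RVC ≥ 65% → 22% available; preferential 22%. → 22%.
Line D: bamboo → XVIII.1; sawn → XVIII.1.1; treated → XVIII.1.1.2. Scheduled 17%. No special measure applies. → 17%.
Sum: 17% + 4% + 22% + 17% = 60%.

60%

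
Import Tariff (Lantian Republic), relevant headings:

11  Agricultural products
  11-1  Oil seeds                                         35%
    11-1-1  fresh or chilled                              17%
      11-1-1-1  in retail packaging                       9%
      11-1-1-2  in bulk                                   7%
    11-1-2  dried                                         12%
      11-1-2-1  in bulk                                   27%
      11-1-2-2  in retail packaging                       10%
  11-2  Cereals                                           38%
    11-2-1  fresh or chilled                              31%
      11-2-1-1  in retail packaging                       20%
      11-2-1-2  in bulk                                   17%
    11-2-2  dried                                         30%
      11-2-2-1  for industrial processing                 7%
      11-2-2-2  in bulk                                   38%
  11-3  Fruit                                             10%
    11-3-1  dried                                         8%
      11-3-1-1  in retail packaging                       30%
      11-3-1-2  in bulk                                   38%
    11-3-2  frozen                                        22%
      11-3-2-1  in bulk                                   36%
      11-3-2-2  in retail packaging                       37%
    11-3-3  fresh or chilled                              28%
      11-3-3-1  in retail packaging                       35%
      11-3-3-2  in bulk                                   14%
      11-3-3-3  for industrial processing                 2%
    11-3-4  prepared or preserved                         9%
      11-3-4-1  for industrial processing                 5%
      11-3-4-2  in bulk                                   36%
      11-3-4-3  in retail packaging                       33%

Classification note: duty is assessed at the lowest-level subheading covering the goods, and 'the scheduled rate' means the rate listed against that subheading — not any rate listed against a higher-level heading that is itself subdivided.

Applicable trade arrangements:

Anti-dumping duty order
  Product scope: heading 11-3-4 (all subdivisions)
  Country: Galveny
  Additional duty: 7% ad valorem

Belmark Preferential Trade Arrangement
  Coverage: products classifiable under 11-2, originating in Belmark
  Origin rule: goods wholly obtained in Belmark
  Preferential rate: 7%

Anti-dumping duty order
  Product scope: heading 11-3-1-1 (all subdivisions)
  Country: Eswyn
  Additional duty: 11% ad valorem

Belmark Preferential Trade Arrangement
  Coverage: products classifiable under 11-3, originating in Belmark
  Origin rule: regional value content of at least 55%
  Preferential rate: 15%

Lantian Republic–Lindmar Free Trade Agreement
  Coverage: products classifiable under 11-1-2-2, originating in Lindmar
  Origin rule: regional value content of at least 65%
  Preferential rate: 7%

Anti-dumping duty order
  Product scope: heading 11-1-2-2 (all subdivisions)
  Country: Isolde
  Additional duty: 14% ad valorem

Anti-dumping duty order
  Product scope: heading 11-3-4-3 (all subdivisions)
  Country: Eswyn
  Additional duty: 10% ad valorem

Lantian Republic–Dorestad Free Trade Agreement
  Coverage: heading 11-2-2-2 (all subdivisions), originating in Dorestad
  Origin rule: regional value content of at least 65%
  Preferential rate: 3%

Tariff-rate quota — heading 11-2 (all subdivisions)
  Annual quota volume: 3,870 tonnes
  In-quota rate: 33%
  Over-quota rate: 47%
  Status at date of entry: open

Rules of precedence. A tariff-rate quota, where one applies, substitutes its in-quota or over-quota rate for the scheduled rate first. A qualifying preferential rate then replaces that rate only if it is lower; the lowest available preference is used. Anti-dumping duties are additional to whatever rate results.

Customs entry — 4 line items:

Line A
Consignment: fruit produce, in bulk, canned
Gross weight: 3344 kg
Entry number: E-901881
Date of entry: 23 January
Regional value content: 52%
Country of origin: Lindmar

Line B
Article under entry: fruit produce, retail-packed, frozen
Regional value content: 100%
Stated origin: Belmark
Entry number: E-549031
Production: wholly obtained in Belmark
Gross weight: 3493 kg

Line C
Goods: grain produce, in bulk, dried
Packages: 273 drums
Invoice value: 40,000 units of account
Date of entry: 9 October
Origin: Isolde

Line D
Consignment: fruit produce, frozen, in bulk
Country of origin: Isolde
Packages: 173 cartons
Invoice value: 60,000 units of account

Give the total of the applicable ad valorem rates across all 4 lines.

120%

Line A: fruit → 11-3; canned → 11-3-4; in bulk → 11-3-4-2. Scheduled 36%. Lindmar agreement on 11-1-2-2: 11-3-4-2 not covered. → 36%.
Line B: fruit → 11-3; frozen → 11-3-2; retail-packed → 11-3-2-2. Scheduled 37%. Belmark agreement on 11-2: 11-3-2-2 not covered; Belmark agreement on 11-3: RVC ≥ 55% → 15% available; preferential 15%. → 15%.
Line C: grain → 11-2; dried → 11-2-2; in bulk → 11-2-2-2. Scheduled 38%. quota on 11-2 open → in-quota 33%. → 33%.
Line D: fruit → 11-3; frozen → 11-3-2; in bulk → 11-3-2-1. Scheduled 36%. No special measure applies. → 36%.
Sum: 36% + 15% + 33% + 36% = 120%.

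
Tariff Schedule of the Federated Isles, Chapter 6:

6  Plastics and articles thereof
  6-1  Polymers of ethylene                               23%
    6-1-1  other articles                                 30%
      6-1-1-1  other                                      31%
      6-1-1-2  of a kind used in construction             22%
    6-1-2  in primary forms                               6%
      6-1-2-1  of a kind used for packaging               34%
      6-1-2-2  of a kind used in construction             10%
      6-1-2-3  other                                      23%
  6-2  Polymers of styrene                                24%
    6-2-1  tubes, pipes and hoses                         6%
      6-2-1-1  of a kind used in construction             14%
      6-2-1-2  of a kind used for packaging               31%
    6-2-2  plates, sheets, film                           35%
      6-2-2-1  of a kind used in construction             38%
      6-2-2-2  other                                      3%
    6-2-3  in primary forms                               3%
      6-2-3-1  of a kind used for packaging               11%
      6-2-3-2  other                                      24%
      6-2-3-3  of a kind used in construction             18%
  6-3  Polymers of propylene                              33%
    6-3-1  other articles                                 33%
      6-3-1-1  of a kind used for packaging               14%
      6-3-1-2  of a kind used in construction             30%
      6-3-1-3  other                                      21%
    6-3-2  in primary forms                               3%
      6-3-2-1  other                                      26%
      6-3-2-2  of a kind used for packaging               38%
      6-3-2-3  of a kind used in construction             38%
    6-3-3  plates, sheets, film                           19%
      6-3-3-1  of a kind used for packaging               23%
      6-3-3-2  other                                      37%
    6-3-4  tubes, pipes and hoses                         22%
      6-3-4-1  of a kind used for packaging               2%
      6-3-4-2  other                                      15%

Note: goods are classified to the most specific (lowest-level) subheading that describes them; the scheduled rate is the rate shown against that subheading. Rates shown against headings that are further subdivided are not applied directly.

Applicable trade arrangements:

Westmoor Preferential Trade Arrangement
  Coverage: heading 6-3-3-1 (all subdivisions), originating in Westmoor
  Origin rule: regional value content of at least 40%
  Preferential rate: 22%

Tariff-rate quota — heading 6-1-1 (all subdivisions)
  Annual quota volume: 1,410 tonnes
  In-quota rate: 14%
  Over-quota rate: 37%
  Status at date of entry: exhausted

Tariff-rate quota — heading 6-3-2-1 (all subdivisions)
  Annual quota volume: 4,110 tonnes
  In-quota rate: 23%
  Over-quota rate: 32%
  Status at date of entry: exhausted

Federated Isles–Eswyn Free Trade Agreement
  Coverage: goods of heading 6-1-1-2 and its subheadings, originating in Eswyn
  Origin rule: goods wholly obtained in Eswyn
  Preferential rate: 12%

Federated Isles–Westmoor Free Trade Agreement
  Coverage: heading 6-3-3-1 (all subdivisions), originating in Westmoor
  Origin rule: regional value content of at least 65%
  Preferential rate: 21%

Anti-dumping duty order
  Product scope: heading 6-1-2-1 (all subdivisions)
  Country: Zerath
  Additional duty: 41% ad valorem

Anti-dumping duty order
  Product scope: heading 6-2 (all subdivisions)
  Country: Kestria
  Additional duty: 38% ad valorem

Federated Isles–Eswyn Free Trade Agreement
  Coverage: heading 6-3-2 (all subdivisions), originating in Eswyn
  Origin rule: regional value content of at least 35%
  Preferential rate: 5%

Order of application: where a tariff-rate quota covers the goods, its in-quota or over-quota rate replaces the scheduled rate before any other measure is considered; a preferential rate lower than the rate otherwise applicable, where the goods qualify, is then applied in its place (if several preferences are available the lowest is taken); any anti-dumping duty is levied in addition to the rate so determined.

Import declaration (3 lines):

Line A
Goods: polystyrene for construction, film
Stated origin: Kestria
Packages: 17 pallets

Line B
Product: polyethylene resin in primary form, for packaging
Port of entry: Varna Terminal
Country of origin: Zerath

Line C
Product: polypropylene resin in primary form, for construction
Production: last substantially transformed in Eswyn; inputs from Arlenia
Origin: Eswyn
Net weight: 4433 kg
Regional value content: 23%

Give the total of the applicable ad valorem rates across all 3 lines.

189%

Line A: polystyrene → 6-2; film → 6-2-2; for construction → 6-2-2-1. Scheduled 38%. anti-dumping (Kestria, 6-2): +38%; total 38% + 38% = 76%. → 76%.
Line B: polyethylene → 6-1; resin in primary form → 6-1-2; for packaging → 6-1-2-1. Scheduled 34%. anti-dumping (Zerath, 6-1-2-1): +41%; total 34% + 41% = 75%. → 75%.
Line C: polypropylene → 6-3; resin in primary form → 6-3-2; for construction → 6-3-2-3. Scheduled 38%. Eswyn agreement on 6-1-1-2: 6-3-2-3 not covered; Eswyn agreement on 6-3-2: RVC < 35%. → 38%.
Sum: 76% + 75% + 38% = 189%.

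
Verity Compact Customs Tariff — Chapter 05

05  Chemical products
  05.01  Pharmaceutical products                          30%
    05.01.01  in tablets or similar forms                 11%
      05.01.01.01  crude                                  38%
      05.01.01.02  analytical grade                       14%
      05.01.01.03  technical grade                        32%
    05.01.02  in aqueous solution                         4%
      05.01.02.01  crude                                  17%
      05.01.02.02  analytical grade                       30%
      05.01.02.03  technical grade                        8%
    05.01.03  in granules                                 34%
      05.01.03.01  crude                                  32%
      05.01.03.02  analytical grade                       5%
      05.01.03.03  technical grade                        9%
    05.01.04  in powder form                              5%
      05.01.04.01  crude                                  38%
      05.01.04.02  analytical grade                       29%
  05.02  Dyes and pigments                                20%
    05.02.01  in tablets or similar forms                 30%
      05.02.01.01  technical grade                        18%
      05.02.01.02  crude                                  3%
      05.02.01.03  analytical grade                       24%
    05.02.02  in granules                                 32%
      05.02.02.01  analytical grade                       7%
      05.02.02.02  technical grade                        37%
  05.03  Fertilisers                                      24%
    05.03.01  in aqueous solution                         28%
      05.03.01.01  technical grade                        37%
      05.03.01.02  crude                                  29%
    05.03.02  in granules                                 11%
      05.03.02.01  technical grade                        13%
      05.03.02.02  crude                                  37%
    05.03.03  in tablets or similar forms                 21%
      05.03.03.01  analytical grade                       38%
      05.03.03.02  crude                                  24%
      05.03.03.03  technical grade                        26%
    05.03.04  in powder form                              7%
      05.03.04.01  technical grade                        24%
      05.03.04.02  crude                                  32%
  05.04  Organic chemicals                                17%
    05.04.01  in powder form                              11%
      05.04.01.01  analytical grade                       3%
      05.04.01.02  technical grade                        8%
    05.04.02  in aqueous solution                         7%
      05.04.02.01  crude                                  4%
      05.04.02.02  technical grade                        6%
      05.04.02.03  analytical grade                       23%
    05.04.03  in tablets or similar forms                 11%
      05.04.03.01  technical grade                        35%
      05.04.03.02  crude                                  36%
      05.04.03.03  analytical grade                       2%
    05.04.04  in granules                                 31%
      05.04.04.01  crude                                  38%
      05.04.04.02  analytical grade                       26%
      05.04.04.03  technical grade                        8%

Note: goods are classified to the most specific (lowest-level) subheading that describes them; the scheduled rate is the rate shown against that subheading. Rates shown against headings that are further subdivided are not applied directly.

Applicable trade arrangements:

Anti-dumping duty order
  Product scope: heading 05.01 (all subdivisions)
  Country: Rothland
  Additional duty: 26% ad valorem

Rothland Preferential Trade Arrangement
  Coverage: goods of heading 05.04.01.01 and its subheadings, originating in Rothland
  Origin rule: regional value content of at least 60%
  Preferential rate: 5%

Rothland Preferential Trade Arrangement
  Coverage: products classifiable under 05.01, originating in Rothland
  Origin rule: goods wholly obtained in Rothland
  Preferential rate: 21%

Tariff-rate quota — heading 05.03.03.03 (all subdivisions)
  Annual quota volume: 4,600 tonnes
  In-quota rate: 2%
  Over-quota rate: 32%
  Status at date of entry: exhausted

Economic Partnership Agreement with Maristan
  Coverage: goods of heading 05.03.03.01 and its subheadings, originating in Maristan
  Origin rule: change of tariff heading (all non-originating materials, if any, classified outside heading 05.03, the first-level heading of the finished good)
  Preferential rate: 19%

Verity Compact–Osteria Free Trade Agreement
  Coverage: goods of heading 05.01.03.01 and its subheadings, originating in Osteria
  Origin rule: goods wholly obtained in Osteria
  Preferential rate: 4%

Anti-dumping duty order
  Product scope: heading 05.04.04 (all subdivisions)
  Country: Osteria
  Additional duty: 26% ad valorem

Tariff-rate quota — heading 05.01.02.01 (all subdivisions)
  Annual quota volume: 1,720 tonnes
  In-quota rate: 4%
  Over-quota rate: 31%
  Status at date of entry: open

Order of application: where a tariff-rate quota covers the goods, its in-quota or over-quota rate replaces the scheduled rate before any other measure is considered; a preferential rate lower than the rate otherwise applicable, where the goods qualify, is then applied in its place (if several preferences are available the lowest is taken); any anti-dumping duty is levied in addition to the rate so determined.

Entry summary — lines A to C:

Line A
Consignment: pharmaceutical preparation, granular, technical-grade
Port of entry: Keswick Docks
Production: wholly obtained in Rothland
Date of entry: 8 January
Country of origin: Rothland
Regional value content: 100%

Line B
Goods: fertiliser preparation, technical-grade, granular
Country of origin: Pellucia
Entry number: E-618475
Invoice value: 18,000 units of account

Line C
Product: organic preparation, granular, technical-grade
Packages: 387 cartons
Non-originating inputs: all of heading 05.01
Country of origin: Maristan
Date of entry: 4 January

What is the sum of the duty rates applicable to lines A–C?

56%

Line A: pharmaceutical → 05.01; granular → 05.01.03; technical-grade → 05.01.03.03. Scheduled 9%. Rothland agreement on 05.04.01.01: 05.01.03.03 not covered; Rothland agreement on 05.01: wholly obtained → 21% available; preference 21% not lower than 9% → no reduction; anti-dumping (Rothland, 05.01): +26%; total 9% + 26% = 35%. → 35%.
Line B: fertiliser → 05.03; granular → 05.03.02; technical-grade → 05.03.02.01. Scheduled 13%. No special measure applies. → 13%.
Line C: organic → 05.04; granular → 05.04.04; technical-grade → 05.04.04.03. Scheduled 8%. Maristan agreement on 05.03.03.01: 05.04.04.03 not covered. → 8%.
Sum: 35% + 13% + 8% = 56%.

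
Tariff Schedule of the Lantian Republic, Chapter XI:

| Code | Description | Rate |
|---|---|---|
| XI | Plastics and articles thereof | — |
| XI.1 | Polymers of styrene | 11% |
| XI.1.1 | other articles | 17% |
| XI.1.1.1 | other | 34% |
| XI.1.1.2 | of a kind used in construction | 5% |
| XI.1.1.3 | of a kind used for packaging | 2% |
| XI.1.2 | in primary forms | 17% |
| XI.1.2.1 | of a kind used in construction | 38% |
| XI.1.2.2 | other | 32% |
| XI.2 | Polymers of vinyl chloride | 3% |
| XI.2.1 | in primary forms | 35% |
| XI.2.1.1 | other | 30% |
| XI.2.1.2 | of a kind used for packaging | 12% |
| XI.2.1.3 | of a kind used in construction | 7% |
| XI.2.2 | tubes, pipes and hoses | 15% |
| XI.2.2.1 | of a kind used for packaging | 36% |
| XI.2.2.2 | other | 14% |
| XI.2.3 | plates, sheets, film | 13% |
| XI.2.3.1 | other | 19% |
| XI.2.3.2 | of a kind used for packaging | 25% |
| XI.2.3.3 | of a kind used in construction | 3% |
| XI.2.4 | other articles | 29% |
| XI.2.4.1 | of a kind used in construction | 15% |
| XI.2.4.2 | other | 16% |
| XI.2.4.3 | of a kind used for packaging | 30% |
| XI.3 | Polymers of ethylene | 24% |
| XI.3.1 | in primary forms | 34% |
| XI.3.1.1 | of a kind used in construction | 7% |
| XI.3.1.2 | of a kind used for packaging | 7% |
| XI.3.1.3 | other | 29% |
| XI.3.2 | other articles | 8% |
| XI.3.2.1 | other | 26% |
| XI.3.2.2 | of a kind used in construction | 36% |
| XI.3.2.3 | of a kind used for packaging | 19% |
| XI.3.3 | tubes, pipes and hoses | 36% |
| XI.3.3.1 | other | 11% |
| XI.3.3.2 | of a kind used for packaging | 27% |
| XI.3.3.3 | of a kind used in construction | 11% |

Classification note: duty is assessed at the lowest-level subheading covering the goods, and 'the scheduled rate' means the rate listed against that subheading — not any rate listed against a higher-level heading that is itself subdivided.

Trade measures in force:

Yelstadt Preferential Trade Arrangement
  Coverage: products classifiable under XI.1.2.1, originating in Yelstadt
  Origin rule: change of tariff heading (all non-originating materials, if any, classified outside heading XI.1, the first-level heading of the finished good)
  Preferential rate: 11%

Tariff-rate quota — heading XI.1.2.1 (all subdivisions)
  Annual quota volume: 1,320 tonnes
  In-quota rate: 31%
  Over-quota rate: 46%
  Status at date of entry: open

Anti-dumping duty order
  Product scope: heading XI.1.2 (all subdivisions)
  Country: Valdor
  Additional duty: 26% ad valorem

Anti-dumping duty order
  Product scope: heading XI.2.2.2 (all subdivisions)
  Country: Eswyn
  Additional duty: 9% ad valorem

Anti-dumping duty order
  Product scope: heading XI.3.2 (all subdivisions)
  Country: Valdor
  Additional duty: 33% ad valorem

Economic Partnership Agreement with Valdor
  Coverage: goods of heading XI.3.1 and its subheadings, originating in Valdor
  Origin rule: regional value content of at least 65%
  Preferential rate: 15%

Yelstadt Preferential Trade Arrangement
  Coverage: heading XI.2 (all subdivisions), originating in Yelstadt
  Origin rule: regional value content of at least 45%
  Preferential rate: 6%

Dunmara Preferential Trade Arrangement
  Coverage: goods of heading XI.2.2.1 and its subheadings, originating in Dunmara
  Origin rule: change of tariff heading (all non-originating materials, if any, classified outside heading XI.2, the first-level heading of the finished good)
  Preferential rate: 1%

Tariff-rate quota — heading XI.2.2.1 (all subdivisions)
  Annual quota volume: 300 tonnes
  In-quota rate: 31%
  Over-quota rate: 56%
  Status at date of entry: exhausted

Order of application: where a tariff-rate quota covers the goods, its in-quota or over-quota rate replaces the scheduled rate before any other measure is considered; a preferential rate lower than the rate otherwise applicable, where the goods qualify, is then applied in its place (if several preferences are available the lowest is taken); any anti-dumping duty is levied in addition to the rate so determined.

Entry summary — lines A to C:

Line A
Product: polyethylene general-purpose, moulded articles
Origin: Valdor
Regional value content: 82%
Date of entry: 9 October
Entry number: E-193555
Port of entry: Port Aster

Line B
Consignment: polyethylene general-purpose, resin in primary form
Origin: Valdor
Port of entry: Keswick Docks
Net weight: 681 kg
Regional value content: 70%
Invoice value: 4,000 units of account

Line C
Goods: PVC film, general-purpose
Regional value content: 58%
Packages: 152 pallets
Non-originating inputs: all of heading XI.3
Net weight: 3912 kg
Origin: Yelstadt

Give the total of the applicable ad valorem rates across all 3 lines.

80%

Line A: polyethylene → XI.3; moulded articles → XI.3.2; general-purpose → XI.3.2.1. Scheduled 26%. Valdor agreement on XI.3.1: XI.3.2.1 not covered; anti-dumping (Valdor, XI.3.2): +33%; total 26% + 33% = 59%. → 59%.
Line B: polyethylene → XI.3; resin in primary form → XI.3.1; general-purpose → XI.3.1.3. Scheduled 29%. Valdor agreement on XI.3.1: RVC ≥ 65% → 15% available; preferential 15%. → 15%.
Line C: PVC → XI.2; film → XI.2.3; general-purpose → XI.2.3.1. Scheduled 19%. Yelstadt agreement on XI.1.2.1: XI.2.3.1 not covered; Yelstadt agreement on XI.2: RVC ≥ 45% → 6% available; preferential 6%. → 6%.
Sum: 59% + 15% + 6% = 80%.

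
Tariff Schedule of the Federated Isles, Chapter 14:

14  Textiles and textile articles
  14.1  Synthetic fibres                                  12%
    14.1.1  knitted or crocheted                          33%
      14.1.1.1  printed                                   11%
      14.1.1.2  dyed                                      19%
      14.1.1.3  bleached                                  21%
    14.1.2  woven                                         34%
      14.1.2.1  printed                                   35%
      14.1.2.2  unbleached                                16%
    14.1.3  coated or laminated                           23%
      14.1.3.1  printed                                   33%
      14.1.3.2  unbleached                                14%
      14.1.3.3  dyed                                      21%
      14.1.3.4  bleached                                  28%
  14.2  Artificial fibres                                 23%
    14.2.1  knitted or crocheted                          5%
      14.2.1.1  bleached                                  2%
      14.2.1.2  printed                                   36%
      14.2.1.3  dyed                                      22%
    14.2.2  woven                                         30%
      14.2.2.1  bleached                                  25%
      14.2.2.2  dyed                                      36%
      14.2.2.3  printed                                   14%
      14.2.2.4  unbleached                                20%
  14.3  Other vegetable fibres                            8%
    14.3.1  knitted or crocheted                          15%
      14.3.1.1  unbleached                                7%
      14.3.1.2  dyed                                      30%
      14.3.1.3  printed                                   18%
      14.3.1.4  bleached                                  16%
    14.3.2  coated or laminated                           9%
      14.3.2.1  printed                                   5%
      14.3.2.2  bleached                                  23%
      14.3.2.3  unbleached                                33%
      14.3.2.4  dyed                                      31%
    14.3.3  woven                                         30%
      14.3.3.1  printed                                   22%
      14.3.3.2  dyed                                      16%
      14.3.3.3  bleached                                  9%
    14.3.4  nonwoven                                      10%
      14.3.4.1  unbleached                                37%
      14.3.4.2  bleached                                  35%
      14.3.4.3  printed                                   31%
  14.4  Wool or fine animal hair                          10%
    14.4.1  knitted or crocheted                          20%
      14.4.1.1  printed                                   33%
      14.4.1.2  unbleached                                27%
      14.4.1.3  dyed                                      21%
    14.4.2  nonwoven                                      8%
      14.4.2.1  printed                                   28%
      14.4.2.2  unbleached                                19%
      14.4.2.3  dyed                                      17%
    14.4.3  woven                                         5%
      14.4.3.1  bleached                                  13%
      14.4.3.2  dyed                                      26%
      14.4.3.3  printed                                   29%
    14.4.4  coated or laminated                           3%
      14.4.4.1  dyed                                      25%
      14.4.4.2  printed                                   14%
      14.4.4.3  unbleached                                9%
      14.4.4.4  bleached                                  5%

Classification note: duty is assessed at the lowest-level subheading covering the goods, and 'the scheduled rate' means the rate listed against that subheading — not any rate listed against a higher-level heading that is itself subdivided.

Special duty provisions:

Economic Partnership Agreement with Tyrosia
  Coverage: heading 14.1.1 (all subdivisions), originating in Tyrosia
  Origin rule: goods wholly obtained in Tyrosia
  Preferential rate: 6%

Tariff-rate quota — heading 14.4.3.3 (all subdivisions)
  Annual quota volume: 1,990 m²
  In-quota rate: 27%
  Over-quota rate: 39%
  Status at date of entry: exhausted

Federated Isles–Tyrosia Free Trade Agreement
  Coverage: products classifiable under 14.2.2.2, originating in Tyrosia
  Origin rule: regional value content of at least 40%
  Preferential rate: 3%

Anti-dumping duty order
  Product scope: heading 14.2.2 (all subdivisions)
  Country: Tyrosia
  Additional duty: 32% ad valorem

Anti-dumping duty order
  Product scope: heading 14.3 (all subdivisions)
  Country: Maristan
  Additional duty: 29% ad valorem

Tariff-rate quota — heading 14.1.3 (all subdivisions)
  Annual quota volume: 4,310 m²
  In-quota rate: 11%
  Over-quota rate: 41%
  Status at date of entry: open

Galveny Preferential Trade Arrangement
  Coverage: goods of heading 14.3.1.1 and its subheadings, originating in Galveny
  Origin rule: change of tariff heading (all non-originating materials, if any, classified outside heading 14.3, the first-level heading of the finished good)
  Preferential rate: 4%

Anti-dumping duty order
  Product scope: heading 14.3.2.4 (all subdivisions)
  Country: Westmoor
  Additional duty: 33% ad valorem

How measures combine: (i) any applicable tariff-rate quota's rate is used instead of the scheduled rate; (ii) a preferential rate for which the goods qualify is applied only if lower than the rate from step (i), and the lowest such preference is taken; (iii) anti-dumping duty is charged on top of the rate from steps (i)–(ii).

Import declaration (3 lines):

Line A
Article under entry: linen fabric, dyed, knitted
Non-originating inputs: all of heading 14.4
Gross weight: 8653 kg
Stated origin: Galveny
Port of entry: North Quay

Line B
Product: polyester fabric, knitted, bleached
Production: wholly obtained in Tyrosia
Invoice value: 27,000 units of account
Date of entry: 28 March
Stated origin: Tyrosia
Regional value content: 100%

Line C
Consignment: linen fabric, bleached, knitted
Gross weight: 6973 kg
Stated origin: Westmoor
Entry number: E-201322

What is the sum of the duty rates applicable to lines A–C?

Line A: linen → 14.3; knitted → 14.3.1; dyed → 14.3.1.2. Scheduled 30%. Galveny agreement on 14.3.1.1: 14.3.1.2 not covered. → 30%.
Line B: polyester → 14.1; knitted → 14.1.1; bleached → 14.1.1.3. Scheduled 21%. Tyrosia agreement on 14.1.1: wholly obtained → 6% available; Tyrosia agreement on 14.2.2.2: 14.1.1.3 not covered; preferential 6%. → 6%.
Line C: linen → 14.3; knitted → 14.3.1; bleached → 14.3.1.4. Scheduled 16%. No special measure applies. → 16%.
Sum: 30% + 6% + 16% = 52%.

52%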